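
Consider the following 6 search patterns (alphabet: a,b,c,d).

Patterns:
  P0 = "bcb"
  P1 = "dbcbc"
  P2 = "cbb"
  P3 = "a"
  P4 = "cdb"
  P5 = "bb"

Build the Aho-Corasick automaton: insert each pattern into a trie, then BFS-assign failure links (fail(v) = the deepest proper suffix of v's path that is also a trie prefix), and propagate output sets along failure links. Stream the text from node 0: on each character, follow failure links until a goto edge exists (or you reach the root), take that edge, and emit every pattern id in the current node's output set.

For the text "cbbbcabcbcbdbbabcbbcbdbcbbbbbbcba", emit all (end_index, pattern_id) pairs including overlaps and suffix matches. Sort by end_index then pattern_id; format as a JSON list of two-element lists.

Build automaton:
Trie nodes:
  0='ε' goto a→12 b→1 c→9 d→4
  1='b' goto b→15 c→2
  2='bc' goto b→3
  3='bcb' goto ·  ←P0
  4='d' goto b→5
  5='db' goto c→6
  6='dbc' goto b→7
  7='dbcb' goto c→8
  8='dbcbc' goto ·  ←P1
  9='c' goto b→10 d→13
  10='cb' goto b→11
  11='cbb' goto ·  ←P2
  12='a' goto ·  ←P3
  13='cd' goto b→14
  14='cdb' goto ·  ←P4
  15='bb' goto ·  ←P5

BFS fail/out derivation:
  n1('b'): parent n0 fail=0; on 'b' 0 → fail=0;  out ∅∪∅=∅
  n4('d'): parent n0 fail=0; on 'd' 0 → fail=0;  out ∅∪∅=∅
  n9('c'): parent n0 fail=0; on 'c' 0 → fail=0;  out ∅∪∅=∅
  n12('a'): parent n0 fail=0; on 'a' 0 → fail=0;  out {3}∪∅={3}
  n2('bc'): parent n1 fail=0; on 'c' 0 → fail=9;  out ∅∪∅=∅
  n5('db'): parent n4 fail=0; on 'b' 0 → fail=1;  out ∅∪∅=∅
  n10('cb'): parent n9 fail=0; on 'b' 0 → fail=1;  out ∅∪∅=∅
  n13('cd'): parent n9 fail=0; on 'd' 0 → fail=4;  out ∅∪∅=∅
  n15('bb'): parent n1 fail=0; on 'b' 0 → fail=1;  out {5}∪∅={5}
  n3('bcb'): parent n2 fail=9; on 'b' 9 → fail=10;  out {0}∪∅={0}
  n6('dbc'): parent n5 fail=1; on 'c' 1 → fail=2;  out ∅∪∅=∅
  n11('cbb'): parent n10 fail=1; on 'b' 1 → fail=15;  out {2}∪{5}={2,5}
  n14('cdb'): parent n13 fail=4; on 'b' 4 → fail=5;  out {4}∪∅={4}
  n7('dbcb'): parent n6 fail=2; on 'b' 2 → fail=3;  out ∅∪{0}={0}
  n8('dbcbc'): parent n7 fail=3; on 'c' 3→10→1 → fail=2;  out {1}∪∅={1}

Scan:
pos 0 'c': at 9
pos 1 'b': at 10
pos 2 'b': at 11  ** P2@[0:2],P5@[1:2]
pos 3 'b': at 15 ·f  ** P5@[2:3]
pos 4 'c': at 2 ·f
pos 5 'a': at 12 ·f  ** P3@[5:5]
pos 6 'b': at 1 ·f
pos 7 'c': at 2
pos 8 'b': at 3  ** P0@[6:8]
pos 9 'c': at 2 ·f
pos 10 'b': at 3  ** P0@[8:10]
pos 11 'd': at 4 ·f
pos 12 'b': at 5
pos 13 'b': at 15 ·f  ** P5@[12:13]
pos 14 'a': at 12 ·f  ** P3@[14:14]
pos 15 'b': at 1 ·f
pos 16 'c': at 2
pos 17 'b': at 3  ** P0@[15:17]
pos 18 'b': at 11 ·f  ** P2@[16:18],P5@[17:18]
pos 19 'c': at 2 ·f
pos 20 'b': at 3  ** P0@[18:20]
pos 21 'd': at 4 ·f
pos 22 'b': at 5
pos 23 'c': at 6
pos 24 'b': at 7  ** P0@[22:24]
pos 25 'b': at 11 ·f  ** P2@[23:25],P5@[24:25]
pos 26 'b': at 15 ·f  ** P5@[25:26]
pos 27 'b': at 15 ·f  ** P5@[26:27]
pos 28 'b': at 15 ·f  ** P5@[27:28]
pos 29 'b': at 15 ·f  ** P5@[28:29]
pos 30 'c': at 2 ·f
pos 31 'b': at 3  ** P0@[29:31]
pos 32 'a': at 12 ·f  ** P3@[32:32]

Result: [[2,2],[2,5],[3,5],[5,3],[8,0],[10,0],[13,5],[14,3],[17,0],[18,2],[18,5],[20,0],[24,0],[25,2],[25,5],[26,5],[27,5],[28,5],[29,5],[31,0],[32,3]]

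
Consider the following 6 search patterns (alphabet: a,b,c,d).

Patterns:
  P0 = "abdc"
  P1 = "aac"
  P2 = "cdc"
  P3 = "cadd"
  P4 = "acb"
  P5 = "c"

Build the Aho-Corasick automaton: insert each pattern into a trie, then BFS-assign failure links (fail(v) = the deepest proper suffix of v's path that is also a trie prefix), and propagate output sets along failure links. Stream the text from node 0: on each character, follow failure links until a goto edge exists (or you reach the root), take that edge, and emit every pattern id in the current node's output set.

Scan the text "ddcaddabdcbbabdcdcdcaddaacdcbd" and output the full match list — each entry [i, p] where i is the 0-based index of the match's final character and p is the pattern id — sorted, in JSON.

Build:
Trie (insert patterns):
  n0 'ε': a→1 c→7
  n1 'a': a→5 b→2 c→13
  n2 'ab': d→3
  n3 'abd': c→4
  n4 'abdc': ·  ←P0
  n5 'aa': c→6
  n6 'aac': ·  ←P1
  n7 'c': a→10 d→8  ←P5
  n8 'cd': c→9
  n9 'cdc': ·  ←P2
  n10 'ca': d→11
  n11 'cad': d→12
  n12 'cadd': ·  ←P3
  n13 'ac': b→14
  n14 'acb': ·  ←P4

BFS fail/out derivation:
  n1('a'): parent n0 fail=0; on 'a' 0 → fail=0;  out ∅∪∅=∅
  n7('c'): parent n0 fail=0; on 'c' 0 → fail=0;  out {5}∪∅={5}
  n2('ab'): parent n1 fail=0; on 'b' 0 → fail=0;  out ∅∪∅=∅
  n5('aa'): parent n1 fail=0; on 'a' 0 → fail=1;  out ∅∪∅=∅
  n8('cd'): parent n7 fail=0; on 'd' 0 → fail=0;  out ∅∪∅=∅
  n10('ca'): parent n7 fail=0; on 'a' 0 → fail=1;  out ∅∪∅=∅
  n13('ac'): parent n1 fail=0; on 'c' 0 → fail=7;  out ∅∪{5}={5}
  n3('abd'): parent n2 fail=0; on 'd' 0 → fail=0;  out ∅∪∅=∅
  n6('aac'): parent n5 fail=1; on 'c' 1 → fail=13;  out {1}∪{5}={1,5}
  n9('cdc'): parent n8 fail=0; on 'c' 0 → fail=7;  out {2}∪{5}={2,5}
  n11('cad'): parent n10 fail=1; on 'd' 1→0 → fail=0;  out ∅∪∅=∅
  n14('acb'): parent n13 fail=7; on 'b' 7→0 → fail=0;  out {4}∪∅={4}
  n4('abdc'): parent n3 fail=0; on 'c' 0 → fail=7;  out {0}∪{5}={0,5}
  n12('cadd'): parent n11 fail=0; on 'd' 0 → fail=0;  out {3}∪∅={3}

Text stream:
i=0 'd': node 0→0
i=1 'd': node 0→0
i=2 'c': node 0→7  emit P5@[2:2]
i=3 'a': node 7→10
i=4 'd': node 10→11
i=5 'd': node 11→12  emit P3@[2:5]
i=6 'a': node 12→1 (via fail)
i=7 'b': node 1→2
i=8 'd': node 2→3
i=9 'c': node 3→4  emit P0@[6:9],P5@[9:9]
i=10 'b': node 4→0 (via fail)
i=11 'b': node 0→0
i=12 'a': node 0→1
i=13 'b': node 1→2
i=14 'd': node 2→3
i=15 'c': node 3→4  emit P0@[12:15],P5@[15:15]
i=16 'd': node 4→8 (via fail)
i=17 'c': node 8→9  emit P2@[15:17],P5@[17:17]
i=18 'd': node 9→8 (via fail)
i=19 'c': node 8→9  emit P2@[17:19],P5@[19:19]
i=20 'a': node 9→10 (via fail)
i=21 'd': node 10→11
i=22 'd': node 11→12  emit P3@[19:22]
i=23 'a': node 12→1 (via fail)
i=24 'a': node 1→5
i=25 'c': node 5→6  emit P1@[23:25],P5@[25:25]
i=26 'd': node 6→8 (via fail)
i=27 'c': node 8→9  emit P2@[25:27],P5@[27:27]
i=28 'b': node 9→0 (via fail)
i=29 'd': node 0→0

All matches (sorted): [[2,5],[5,3],[9,0],[9,5],[15,0],[15,5],[17,2],[17,5],[19,2],[19,5],[22,3],[25,1],[25,5],[27,2],[27,5]]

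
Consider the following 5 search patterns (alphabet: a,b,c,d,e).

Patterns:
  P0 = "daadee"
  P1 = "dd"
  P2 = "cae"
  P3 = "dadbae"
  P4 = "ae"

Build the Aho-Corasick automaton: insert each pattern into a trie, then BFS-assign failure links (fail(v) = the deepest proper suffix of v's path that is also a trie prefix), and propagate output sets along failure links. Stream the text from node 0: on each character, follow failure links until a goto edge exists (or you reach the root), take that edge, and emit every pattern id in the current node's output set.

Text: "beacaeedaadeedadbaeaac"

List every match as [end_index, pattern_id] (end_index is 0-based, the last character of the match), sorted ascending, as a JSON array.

Build automaton:
Trie nodes:
  0='ε' goto a→15 c→8 d→1
  1='d' goto a→2 d→7
  2='da' goto a→3 d→11
  3='daa' goto d→4
  4='daad' goto e→5
  5='daade' goto e→6
  6='daadee' goto ·  [P0 ends]
  7='dd' goto ·  [P1 ends]
  8='c' goto a→9
  9='ca' goto e→10
  10='cae' goto ·  [P2 ends]
  11='dad' goto b→12
  12='dadb' goto a→13
  13='dadba' goto e→14
  14='dadbae' goto ·  [P3 ends]
  15='a' goto e→16
  16='ae' goto ·  [P4 ends]

Failure links (BFS by depth):
  n1('d'): parent n0 fail=0; on 'd' 0 → fail=0;  out ∅∪∅=∅
  n8('c'): parent n0 fail=0; on 'c' 0 → fail=0;  out ∅∪∅=∅
  n15('a'): parent n0 fail=0; on 'a' 0 → fail=0;  out ∅∪∅=∅
  n2('da'): parent n1 fail=0; on 'a' 0 → fail=15;  out ∅∪∅=∅
  n7('dd'): parent n1 fail=0; on 'd' 0 → fail=1;  out {1}∪∅={1}
  n9('ca'): parent n8 fail=0; on 'a' 0 → fail=15;  out ∅∪∅=∅
  n16('ae'): parent n15 fail=0; on 'e' 0 → fail=0;  out {4}∪∅={4}
  n3('daa'): parent n2 fail=15; on 'a' 15→0 → fail=15;  out ∅∪∅=∅
  n10('cae'): parent n9 fail=15; on 'e' 15 → fail=16;  out {2}∪{4}={2,4}
  n11('dad'): parent n2 fail=15; on 'd' 15→0 → fail=1;  out ∅∪∅=∅
  n4('daad'): parent n3 fail=15; on 'd' 15→0 → fail=1;  out ∅∪∅=∅
  n12('dadb'): parent n11 fail=1; on 'b' 1→0 → fail=0;  out ∅∪∅=∅
  n5('daade'): parent n4 fail=1; on 'e' 1→0 → fail=0;  out ∅∪∅=∅
  n13('dadba'): parent n12 fail=0; on 'a' 0 → fail=15;  out ∅∪∅=∅
  n6('daadee'): parent n5 fail=0; on 'e' 0 → fail=0;  out {0}∪∅={0}
  n14('dadbae'): parent n13 fail=15; on 'e' 15 → fail=16;  out {3}∪{4}={3,4}

Text stream:
pos 0 'b': at 0
pos 1 'e': at 0
pos 2 'a': at 15
pos 3 'c': at 8 ·f
pos 4 'a': at 9
pos 5 'e': at 10  → match P2@[3:5],P4@[4:5]
pos 6 'e': at 0 ·f
pos 7 'd': at 1
pos 8 'a': at 2
pos 9 'a': at 3
pos 10 'd': at 4
pos 11 'e': at 5
pos 12 'e': at 6  → match P0@[7:12]
pos 13 'd': at 1 ·f
pos 14 'a': at 2
pos 15 'd': at 11
pos 16 'b': at 12
pos 17 'a': at 13
pos 18 'e': at 14  → match P3@[13:18],P4@[17:18]
pos 19 'a': at 15 ·f
pos 20 'a': at 15 ·f
pos 21 'c': at 8 ·f

All matches (sorted): [[5,2],[5,4],[12,0],[18,3],[18,4]]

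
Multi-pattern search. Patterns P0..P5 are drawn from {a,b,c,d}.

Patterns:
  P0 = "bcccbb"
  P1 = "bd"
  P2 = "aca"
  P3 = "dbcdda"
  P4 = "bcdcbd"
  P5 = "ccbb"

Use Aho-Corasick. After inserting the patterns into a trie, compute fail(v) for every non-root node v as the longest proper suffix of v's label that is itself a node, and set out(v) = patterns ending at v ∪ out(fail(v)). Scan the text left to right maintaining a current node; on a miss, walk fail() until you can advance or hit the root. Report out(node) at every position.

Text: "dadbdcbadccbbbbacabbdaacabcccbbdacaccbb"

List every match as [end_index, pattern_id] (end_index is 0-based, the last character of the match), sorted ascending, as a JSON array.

Build automaton:
Trie nodes:
  n0 'ε': a→8 b→1 c→21 d→11
  n1 'b': c→2 d→7
  n2 'bc': c→3 d→17
  n3 'bcc': c→4
  n4 'bccc': b→5
  n5 'bcccb': b→6
  n6 'bcccbb': ·  ←P0
  n7 'bd': ·  ←P1
  n8 'a': c→9
  n9 'ac': a→10
  n10 'aca': ·  ←P2
  n11 'd': b→12
  n12 'db': c→13
  n13 'dbc': d→14
  n14 'dbcd': d→15
  n15 'dbcdd': a→16
  n16 'dbcdda': ·  ←P3
  n17 'bcd': c→18
  n18 'bcdc': b→19
  n19 'bcdcb': d→20
  n20 'bcdcbd': ·  ←P4
  n21 'c': c→22
  n22 'cc': b→23
  n23 'ccb': b→24
  n24 'ccbb': ·  ←P5

BFS fail/out derivation:
  fail(1) 'b': from fail(0)=0 chase 'b': 0 ⇒ 0;  out=∅∪out(0)=∅
  fail(8) 'a': from fail(0)=0 chase 'a': 0 ⇒ 0;  out=∅∪out(0)=∅
  fail(11) 'd': from fail(0)=0 chase 'd': 0 ⇒ 0;  out=∅∪out(0)=∅
  fail(21) 'c': from fail(0)=0 chase 'c': 0 ⇒ 0;  out=∅∪out(0)=∅
  fail(2) 'bc': from fail(1)=0 chase 'c': 0 ⇒ 21;  out=∅∪out(21)=∅
  fail(7) 'bd': from fail(1)=0 chase 'd': 0 ⇒ 11;  out={1}∪out(11)={1}
  fail(9) 'ac': from fail(8)=0 chase 'c': 0 ⇒ 21;  out=∅∪out(21)=∅
  fail(12) 'db': from fail(11)=0 chase 'b': 0 ⇒ 1;  out=∅∪out(1)=∅
  fail(22) 'cc': from fail(21)=0 chase 'c': 0 ⇒ 21;  out=∅∪out(21)=∅
  fail(3) 'bcc': from fail(2)=21 chase 'c': 21 ⇒ 22;  out=∅∪out(22)=∅
  fail(10) 'aca': from fail(9)=21 chase 'a': 21→0 ⇒ 8;  out={2}∪out(8)={2}
  fail(13) 'dbc': from fail(12)=1 chase 'c': 1 ⇒ 2;  out=∅∪out(2)=∅
  fail(17) 'bcd': from fail(2)=21 chase 'd': 21→0 ⇒ 11;  out=∅∪out(11)=∅
  fail(23) 'ccb': from fail(22)=21 chase 'b': 21→0 ⇒ 1;  out=∅∪out(1)=∅
  fail(4) 'bccc': from fail(3)=22 chase 'c': 22→21 ⇒ 22;  out=∅∪out(22)=∅
  fail(14) 'dbcd': from fail(13)=2 chase 'd': 2 ⇒ 17;  out=∅∪out(17)=∅
  fail(18) 'bcdc': from fail(17)=11 chase 'c': 11→0 ⇒ 21;  out=∅∪out(21)=∅
  fail(24) 'ccbb': from fail(23)=1 chase 'b': 1→0 ⇒ 1;  out={5}∪out(1)={5}
  fail(5) 'bcccb': from fail(4)=22 chase 'b': 22 ⇒ 23;  out=∅∪out(23)=∅
  fail(15) 'dbcdd': from fail(14)=17 chase 'd': 17→11→0 ⇒ 11;  out=∅∪out(11)=∅
  fail(19) 'bcdcb': from fail(18)=21 chase 'b': 21→0 ⇒ 1;  out=∅∪out(1)=∅
  fail(6) 'bcccbb': from fail(5)=23 chase 'b': 23 ⇒ 24;  out={0}∪out(24)={0,5}
  fail(16) 'dbcdda': from fail(15)=11 chase 'a': 11→0 ⇒ 8;  out={3}∪out(8)={3}
  fail(20) 'bcdcbd': from fail(19)=1 chase 'd': 1 ⇒ 7;  out={4}∪out(7)={1,4}

Text stream:
i=0 'd': node 0→11
i=1 'a': node 11→8 ·f
i=2 'd': node 8→11 ·f
i=3 'b': node 11→12
i=4 'd': node 12→7 ·f  ** P1@[3:4]
i=5 'c': node 7→21 ·f
i=6 'b': node 21→1 ·f
i=7 'a': node 1→8 ·f
i=8 'd': node 8→11 ·f
i=9 'c': node 11→21 ·f
i=10 'c': node 21→22
i=11 'b': node 22→23
i=12 'b': node 23→24  ** P5@[9:12]
i=13 'b': node 24→1 ·f
i=14 'b': node 1→1 ·f
i=15 'a': node 1→8 ·f
i=16 'c': node 8→9
i=17 'a': node 9→10  ** P2@[15:17]
i=18 'b': node 10→1 ·f
i=19 'b': node 1→1 ·f
i=20 'd': node 1→7  ** P1@[19:20]
i=21 'a': node 7→8 ·f
i=22 'a': node 8→8 ·f
i=23 'c': node 8→9
i=24 'a': node 9→10  ** P2@[22:24]
i=25 'b': node 10→1 ·f
i=26 'c': node 1→2
i=27 'c': node 2→3
i=28 'c': node 3→4
i=29 'b': node 4→5
i=30 'b': node 5→6  ** P0@[25:30],P5@[27:30]
i=31 'd': node 6→7 ·f  ** P1@[30:31]
i=32 'a': node 7→8 ·f
i=33 'c': node 8→9
i=34 'a': node 9→10  ** P2@[32:34]
i=35 'c': node 10→9 ·f
i=36 'c': node 9→22 ·f
i=37 'b': node 22→23
i=38 'b': node 23→24  ** P5@[35:38]

Matches: [[4,1],[12,5],[17,2],[20,1],[24,2],[30,0],[30,5],[31,1],[34,2],[38,5]]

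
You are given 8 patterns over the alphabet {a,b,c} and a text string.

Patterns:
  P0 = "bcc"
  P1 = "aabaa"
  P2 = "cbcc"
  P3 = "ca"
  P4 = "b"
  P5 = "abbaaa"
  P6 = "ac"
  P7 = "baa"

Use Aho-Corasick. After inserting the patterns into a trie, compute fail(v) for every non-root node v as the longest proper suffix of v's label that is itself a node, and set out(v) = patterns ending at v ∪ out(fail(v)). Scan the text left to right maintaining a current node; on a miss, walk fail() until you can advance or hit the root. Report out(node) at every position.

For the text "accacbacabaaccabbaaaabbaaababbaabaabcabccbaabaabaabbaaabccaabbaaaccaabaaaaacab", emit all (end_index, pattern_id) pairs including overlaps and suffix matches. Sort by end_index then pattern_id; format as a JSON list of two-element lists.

Build:
Trie nodes:
  n0 'ε': a→4 b→1 c→9
  n1 'b': a→20 c→2  [P4 ends]
  n2 'bc': c→3
  n3 'bcc': ·  [P0 ends]
  n4 'a': a→5 b→14 c→19
  n5 'aa': b→6
  n6 'aab': a→7
  n7 'aaba': a→8
  n8 'aabaa': ·  [P1 ends]
  n9 'c': a→13 b→10
  n10 'cb': c→11
  n11 'cbc': c→12
  n12 'cbcc': ·  [P2 ends]
  n13 'ca': ·  [P3 ends]
  n14 'ab': b→15
  n15 'abb': a→16
  n16 'abba': a→17
  n17 'abbaa': a→18
  n18 'abbaaa': ·  [P5 ends]
  n19 'ac': ·  [P6 ends]
  n20 'ba': a→21
  n21 'baa': ·  [P7 ends]

BFS fail/out derivation:
  fail(1) 'b': from fail(0)=0 chase 'b': 0 ⇒ 0;  out={4}∪out(0)={4}
  fail(4) 'a': from fail(0)=0 chase 'a': 0 ⇒ 0;  out=∅∪out(0)=∅
  fail(9) 'c': from fail(0)=0 chase 'c': 0 ⇒ 0;  out=∅∪out(0)=∅
  fail(2) 'bc': from fail(1)=0 chase 'c': 0 ⇒ 9;  out=∅∪out(9)=∅
  fail(5) 'aa': from fail(4)=0 chase 'a': 0 ⇒ 4;  out=∅∪out(4)=∅
  fail(10) 'cb': from fail(9)=0 chase 'b': 0 ⇒ 1;  out=∅∪out(1)={4}
  fail(13) 'ca': from fail(9)=0 chase 'a': 0 ⇒ 4;  out={3}∪out(4)={3}
  fail(14) 'ab': from fail(4)=0 chase 'b': 0 ⇒ 1;  out=∅∪out(1)={4}
  fail(19) 'ac': from fail(4)=0 chase 'c': 0 ⇒ 9;  out={6}∪out(9)={6}
  fail(20) 'ba': from fail(1)=0 chase 'a': 0 ⇒ 4;  out=∅∪out(4)=∅
  fail(3) 'bcc': from fail(2)=9 chase 'c': 9→0 ⇒ 9;  out={0}∪out(9)={0}
  fail(6) 'aab': from fail(5)=4 chase 'b': 4 ⇒ 14;  out=∅∪out(14)={4}
  fail(11) 'cbc': from fail(10)=1 chase 'c': 1 ⇒ 2;  out=∅∪out(2)=∅
  fail(15) 'abb': from fail(14)=1 chase 'b': 1→0 ⇒ 1;  out=∅∪out(1)={4}
  fail(21) 'baa': from fail(20)=4 chase 'a': 4 ⇒ 5;  out={7}∪out(5)={7}
  fail(7) 'aaba': from fail(6)=14 chase 'a': 14→1 ⇒ 20;  out=∅∪out(20)=∅
  fail(12) 'cbcc': from fail(11)=2 chase 'c': 2 ⇒ 3;  out={2}∪out(3)={0,2}
  fail(16) 'abba': from fail(15)=1 chase 'a': 1 ⇒ 20;  out=∅∪out(20)=∅
  fail(8) 'aabaa': from fail(7)=20 chase 'a': 20 ⇒ 21;  out={1}∪out(21)={1,7}
  fail(17) 'abbaa': from fail(16)=20 chase 'a': 20 ⇒ 21;  out=∅∪out(21)={7}
  fail(18) 'abbaaa': from fail(17)=21 chase 'a': 21→5→4 ⇒ 5;  out={5}∪out(5)={5}

Run:
[0] read 'a'  n0⇒n4
[1] read 'c'  n4⇒n19  emit P6@[0:1]
[2] read 'c'  n19⇒n9 ·f
[3] read 'a'  n9⇒n13  emit P3@[2:3]
[4] read 'c'  n13⇒n19 ·f  emit P6@[3:4]
[5] read 'b'  n19⇒n10 ·f  emit P4@[5:5]
[6] read 'a'  n10⇒n20 ·f
[7] read 'c'  n20⇒n19 ·f  emit P6@[6:7]
[8] read 'a'  n19⇒n13 ·f  emit P3@[7:8]
[9] read 'b'  n13⇒n14 ·f  emit P4@[9:9]
[10] read 'a'  n14⇒n20 ·f
[11] read 'a'  n20⇒n21  emit P7@[9:11]
[12] read 'c'  n21⇒n19 ·f  emit P6@[11:12]
[13] read 'c'  n19⇒n9 ·f
[14] read 'a'  n9⇒n13  emit P3@[13:14]
[15] read 'b'  n13⇒n14 ·f  emit P4@[15:15]
[16] read 'b'  n14⇒n15  emit P4@[16:16]
[17] read 'a'  n15⇒n16
[18] read 'a'  n16⇒n17  emit P7@[16:18]
[19] read 'a'  n17⇒n18  emit P5@[14:19]
[20] read 'a'  n18⇒n5 ·f
[21] read 'b'  n5⇒n6  emit P4@[21:21]
[22] read 'b'  n6⇒n15 ·f  emit P4@[22:22]
[23] read 'a'  n15⇒n16
[24] read 'a'  n16⇒n17  emit P7@[22:24]
[25] read 'a'  n17⇒n18  emit P5@[20:25]
[26] read 'b'  n18⇒n6 ·f  emit P4@[26:26]
[27] read 'a'  n6⇒n7
[28] read 'b'  n7⇒n14 ·f  emit P4@[28:28]
[29] read 'b'  n14⇒n15  emit P4@[29:29]
[30] read 'a'  n15⇒n16
[31] read 'a'  n16⇒n17  emit P7@[29:31]
[32] read 'b'  n17⇒n6 ·f  emit P4@[32:32]
[33] read 'a'  n6⇒n7
[34] read 'a'  n7⇒n8  emit P1@[30:34],P7@[32:34]
[35] read 'b'  n8⇒n6 ·f  emit P4@[35:35]
[36] read 'c'  n6⇒n2 ·f
[37] read 'a'  n2⇒n13 ·f  emit P3@[36:37]
[38] read 'b'  n13⇒n14 ·f  emit P4@[38:38]
[39] read 'c'  n14⇒n2 ·f
[40] read 'c'  n2⇒n3  emit P0@[38:40]
[41] read 'b'  n3⇒n10 ·f  emit P4@[41:41]
[42] read 'a'  n10⇒n20 ·f
[43] read 'a'  n20⇒n21  emit P7@[41:43]
[44] read 'b'  n21⇒n6 ·f  emit P4@[44:44]
[45] read 'a'  n6⇒n7
[46] read 'a'  n7⇒n8  emit P1@[42:46],P7@[44:46]
[47] read 'b'  n8⇒n6 ·f  emit P4@[47:47]
[48] read 'a'  n6⇒n7
[49] read 'a'  n7⇒n8  emit P1@[45:49],P7@[47:49]
[50] read 'b'  n8⇒n6 ·f  emit P4@[50:50]
[51] read 'b'  n6⇒n15 ·f  emit P4@[51:51]
[52] read 'a'  n15⇒n16
[53] read 'a'  n16⇒n17  emit P7@[51:53]
[54] read 'a'  n17⇒n18  emit P5@[49:54]
[55] read 'b'  n18⇒n6 ·f  emit P4@[55:55]
[56] read 'c'  n6⇒n2 ·f
[57] read 'c'  n2⇒n3  emit P0@[55:57]
[58] read 'a'  n3⇒n13 ·f  emit P3@[57:58]
[59] read 'a'  n13⇒n5 ·f
[60] read 'b'  n5⇒n6  emit P4@[60:60]
[61] read 'b'  n6⇒n15 ·f  emit P4@[61:61]
[62] read 'a'  n15⇒n16
[63] read 'a'  n16⇒n17  emit P7@[61:63]
[64] read 'a'  n17⇒n18  emit P5@[59:64]
[65] read 'c'  n18⇒n19 ·f  emit P6@[64:65]
[66] read 'c'  n19⇒n9 ·f
[67] read 'a'  n9⇒n13  emit P3@[66:67]
[68] read 'a'  n13⇒n5 ·f
[69] read 'b'  n5⇒n6  emit P4@[69:69]
[70] read 'a'  n6⇒n7
[71] read 'a'  n7⇒n8  emit P1@[67:71],P7@[69:71]
[72] read 'a'  n8⇒n5 ·f
[73] read 'a'  n5⇒n5 ·f
[74] read 'a'  n5⇒n5 ·f
[75] read 'c'  n5⇒n19 ·f  emit P6@[74:75]
[76] read 'a'  n19⇒n13 ·f  emit P3@[75:76]
[77] read 'b'  n13⇒n14 ·f  emit P4@[77:77]

Result: [[1,6],[3,3],[4,6],[5,4],[7,6],[8,3],[9,4],[11,7],[12,6],[14,3],[15,4],[16,4],[18,7],[19,5],[21,4],[22,4],[24,7],[25,5],[26,4],[28,4],[29,4],[31,7],[32,4],[34,1],[34,7],[35,4],[37,3],[38,4],[40,0],[41,4],[43,7],[44,4],[46,1],[46,7],[47,4],[49,1],[49,7],[50,4],[51,4],[53,7],[54,5],[55,4],[57,0],[58,3],[60,4],[61,4],[63,7],[64,5],[65,6],[67,3],[69,4],[71,1],[71,7],[75,6],[76,3],[77,4]]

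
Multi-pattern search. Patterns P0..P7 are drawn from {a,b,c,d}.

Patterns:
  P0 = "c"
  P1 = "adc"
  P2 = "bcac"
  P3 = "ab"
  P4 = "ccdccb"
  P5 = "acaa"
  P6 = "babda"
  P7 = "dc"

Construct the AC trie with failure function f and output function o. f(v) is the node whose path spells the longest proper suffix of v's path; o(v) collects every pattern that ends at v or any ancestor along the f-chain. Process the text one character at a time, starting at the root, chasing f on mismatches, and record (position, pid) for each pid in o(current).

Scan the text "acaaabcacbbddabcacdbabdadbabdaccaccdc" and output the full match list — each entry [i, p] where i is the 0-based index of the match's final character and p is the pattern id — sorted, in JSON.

Construct AC machine:
Trie (insert patterns):
  0='ε' goto a→2 b→5 c→1 d→22
  1='c' goto c→10  [P0 ends]
  2='a' goto b→9 c→15 d→3
  3='ad' goto c→4
  4='adc' goto ·  [P1 ends]
  5='b' goto a→18 c→6
  6='bc' goto a→7
  7='bca' goto c→8
  8='bcac' goto ·  [P2 ends]
  9='ab' goto ·  [P3 ends]
  10='cc' goto d→11
  11='ccd' goto c→12
  12='ccdc' goto c→13
  13='ccdcc' goto b→14
  14='ccdccb' goto ·  [P4 ends]
  15='ac' goto a→16
  16='aca' goto a→17
  17='acaa' goto ·  [P5 ends]
  18='ba' goto b→19
  19='bab' goto d→20
  20='babd' goto a→21
  21='babda' goto ·  [P6 ends]
  22='d' goto c→23
  23='dc' goto ·  [P7 ends]

Failure links (BFS by depth):
  fail(1) 'c': from fail(0)=0 chase 'c': 0 ⇒ 0;  out={0}∪out(0)={0}
  fail(2) 'a': from fail(0)=0 chase 'a': 0 ⇒ 0;  out=∅∪out(0)=∅
  fail(5) 'b': from fail(0)=0 chase 'b': 0 ⇒ 0;  out=∅∪out(0)=∅
  fail(22) 'd': from fail(0)=0 chase 'd': 0 ⇒ 0;  out=∅∪out(0)=∅
  fail(3) 'ad': from fail(2)=0 chase 'd': 0 ⇒ 22;  out=∅∪out(22)=∅
  fail(6) 'bc': from fail(5)=0 chase 'c': 0 ⇒ 1;  out=∅∪out(1)={0}
  fail(9) 'ab': from fail(2)=0 chase 'b': 0 ⇒ 5;  out={3}∪out(5)={3}
  fail(10) 'cc': from fail(1)=0 chase 'c': 0 ⇒ 1;  out=∅∪out(1)={0}
  fail(15) 'ac': from fail(2)=0 chase 'c': 0 ⇒ 1;  out=∅∪out(1)={0}
  fail(18) 'ba': from fail(5)=0 chase 'a': 0 ⇒ 2;  out=∅∪out(2)=∅
  fail(23) 'dc': from fail(22)=0 chase 'c': 0 ⇒ 1;  out={7}∪out(1)={0,7}
  fail(4) 'adc': from fail(3)=22 chase 'c': 22 ⇒ 23;  out={1}∪out(23)={0,1,7}
  fail(7) 'bca': from fail(6)=1 chase 'a': 1→0 ⇒ 2;  out=∅∪out(2)=∅
  fail(11) 'ccd': from fail(10)=1 chase 'd': 1→0 ⇒ 22;  out=∅∪out(22)=∅
  fail(16) 'aca': from fail(15)=1 chase 'a': 1→0 ⇒ 2;  out=∅∪out(2)=∅
  fail(19) 'bab': from fail(18)=2 chase 'b': 2 ⇒ 9;  out=∅∪out(9)={3}
  fail(8) 'bcac': from fail(7)=2 chase 'c': 2 ⇒ 15;  out={2}∪out(15)={0,2}
  fail(12) 'ccdc': from fail(11)=22 chase 'c': 22 ⇒ 23;  out=∅∪out(23)={0,7}
  fail(17) 'acaa': from fail(16)=2 chase 'a': 2→0 ⇒ 2;  out={5}∪out(2)={5}
  fail(20) 'babd': from fail(19)=9 chase 'd': 9→5→0 ⇒ 22;  out=∅∪out(22)=∅
  fail(13) 'ccdcc': from fail(12)=23 chase 'c': 23→1 ⇒ 10;  out=∅∪out(10)={0}
  fail(21) 'babda': from fail(20)=22 chase 'a': 22→0 ⇒ 2;  out={6}∪out(2)={6}
  fail(14) 'ccdccb': from fail(13)=10 chase 'b': 10→1→0 ⇒ 5;  out={4}∪out(5)={4}

Text stream:
pos 0 'a': at 2
pos 1 'c': at 15  emit P0@[1:1]
pos 2 'a': at 16
pos 3 'a': at 17  emit P5@[0:3]
pos 4 'a': at 2 (fail-walked)
pos 5 'b': at 9  emit P3@[4:5]
pos 6 'c': at 6 (fail-walked)  emit P0@[6:6]
pos 7 'a': at 7
pos 8 'c': at 8  emit P0@[8:8],P2@[5:8]
pos 9 'b': at 5 (fail-walked)
pos 10 'b': at 5 (fail-walked)
pos 11 'd': at 22 (fail-walked)
pos 12 'd': at 22 (fail-walked)
pos 13 'a': at 2 (fail-walked)
pos 14 'b': at 9  emit P3@[13:14]
pos 15 'c': at 6 (fail-walked)  emit P0@[15:15]
pos 16 'a': at 7
pos 17 'c': at 8  emit P0@[17:17],P2@[14:17]
pos 18 'd': at 22 (fail-walked)
pos 19 'b': at 5 (fail-walked)
pos 20 'a': at 18
pos 21 'b': at 19  emit P3@[20:21]
pos 22 'd': at 20
pos 23 'a': at 21  emit P6@[19:23]
pos 24 'd': at 3 (fail-walked)
pos 25 'b': at 5 (fail-walked)
pos 26 'a': at 18
pos 27 'b': at 19  emit P3@[26:27]
pos 28 'd': at 20
pos 29 'a': at 21  emit P6@[25:29]
pos 30 'c': at 15 (fail-walked)  emit P0@[30:30]
pos 31 'c': at 10 (fail-walked)  emit P0@[31:31]
pos 32 'a': at 2 (fail-walked)
pos 33 'c': at 15  emit P0@[33:33]
pos 34 'c': at 10 (fail-walked)  emit P0@[34:34]
pos 35 'd': at 11
pos 36 'c': at 12  emit P0@[36:36],P7@[35:36]

Matches: [[1,0],[3,5],[5,3],[6,0],[8,0],[8,2],[14,3],[15,0],[17,0],[17,2],[21,3],[23,6],[27,3],[29,6],[30,0],[31,0],[33,0],[34,0],[36,0],[36,7]]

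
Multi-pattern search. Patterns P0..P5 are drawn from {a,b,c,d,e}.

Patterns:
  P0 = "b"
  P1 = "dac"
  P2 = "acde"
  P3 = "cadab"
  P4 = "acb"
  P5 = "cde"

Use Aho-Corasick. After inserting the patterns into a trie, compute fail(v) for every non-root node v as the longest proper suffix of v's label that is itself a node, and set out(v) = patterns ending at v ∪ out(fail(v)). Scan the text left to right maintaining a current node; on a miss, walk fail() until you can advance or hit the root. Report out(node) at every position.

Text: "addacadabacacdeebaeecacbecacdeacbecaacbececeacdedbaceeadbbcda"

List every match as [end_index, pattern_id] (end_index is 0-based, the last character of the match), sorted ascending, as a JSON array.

Construct AC machine:
Trie (insert patterns):
  n0 'ε': a→5 b→1 c→9 d→2
  n1 'b': ·  ←P0
  n2 'd': a→3
  n3 'da': c→4
  n4 'dac': ·  ←P1
  n5 'a': c→6
  n6 'ac': b→14 d→7
  n7 'acd': e→8
  n8 'acde': ·  ←P2
  n9 'c': a→10 d→15
  n10 'ca': d→11
  n11 'cad': a→12
  n12 'cada': b→13
  n13 'cadab': ·  ←P3
  n14 'acb': ·  ←P4
  n15 'cd': e→16
  n16 'cde': ·  ←P5

Failure links (BFS by depth):
  n1('b'): parent n0 fail=0; on 'b' 0 → fail=0;  out {0}∪∅={0}
  n2('d'): parent n0 fail=0; on 'd' 0 → fail=0;  out ∅∪∅=∅
  n5('a'): parent n0 fail=0; on 'a' 0 → fail=0;  out ∅∪∅=∅
  n9('c'): parent n0 fail=0; on 'c' 0 → fail=0;  out ∅∪∅=∅
  n3('da'): parent n2 fail=0; on 'a' 0 → fail=5;  out ∅∪∅=∅
  n6('ac'): parent n5 fail=0; on 'c' 0 → fail=9;  out ∅∪∅=∅
  n10('ca'): parent n9 fail=0; on 'a' 0 → fail=5;  out ∅∪∅=∅
  n15('cd'): parent n9 fail=0; on 'd' 0 → fail=2;  out ∅∪∅=∅
  n4('dac'): parent n3 fail=5; on 'c' 5 → fail=6;  out {1}∪∅={1}
  n7('acd'): parent n6 fail=9; on 'd' 9 → fail=15;  out ∅∪∅=∅
  n11('cad'): parent n10 fail=5; on 'd' 5→0 → fail=2;  out ∅∪∅=∅
  n14('acb'): parent n6 fail=9; on 'b' 9→0 → fail=1;  out {4}∪{0}={0,4}
  n16('cde'): parent n15 fail=2; on 'e' 2→0 → fail=0;  out {5}∪∅={5}
  n8('acde'): parent n7 fail=15; on 'e' 15 → fail=16;  out {2}∪{5}={2,5}
  n12('cada'): parent n11 fail=2; on 'a' 2 → fail=3;  out ∅∪∅=∅
  n13('cadab'): parent n12 fail=3; on 'b' 3→5→0 → fail=1;  out {3}∪{0}={0,3}

Text stream:
i=0 'a': node 0→5
i=1 'd': node 5→2 ·f
i=2 'd': node 2→2 ·f
i=3 'a': node 2→3
i=4 'c': node 3→4  emit P1@[2:4]
i=5 'a': node 4→10 ·f
i=6 'd': node 10→11
i=7 'a': node 11→12
i=8 'b': node 12→13  emit P0@[8:8],P3@[4:8]
i=9 'a': node 13→5 ·f
i=10 'c': node 5→6
i=11 'a': node 6→10 ·f
i=12 'c': node 10→6 ·f
i=13 'd': node 6→7
i=14 'e': node 7→8  emit P2@[11:14],P5@[12:14]
i=15 'e': node 8→0 ·f
i=16 'b': node 0→1  emit P0@[16:16]
i=17 'a': node 1→5 ·f
i=18 'e': node 5→0 ·f
i=19 'e': node 0→0
i=20 'c': node 0→9
i=21 'a': node 9→10
i=22 'c': node 10→6 ·f
i=23 'b': node 6→14  emit P0@[23:23],P4@[21:23]
i=24 'e': node 14→0 ·f
i=25 'c': node 0→9
i=26 'a': node 9→10
i=27 'c': node 10→6 ·f
i=28 'd': node 6→7
i=29 'e': node 7→8  emit P2@[26:29],P5@[27:29]
i=30 'a': node 8→5 ·f
i=31 'c': node 5→6
i=32 'b': node 6→14  emit P0@[32:32],P4@[30:32]
i=33 'e': node 14→0 ·f
i=34 'c': node 0→9
i=35 'a': node 9→10
i=36 'a': node 10→5 ·f
i=37 'c': node 5→6
i=38 'b': node 6→14  emit P0@[38:38],P4@[36:38]
i=39 'e': node 14→0 ·f
i=40 'c': node 0→9
i=41 'e': node 9→0 ·f
i=42 'c': node 0→9
i=43 'e': node 9→0 ·f
i=44 'a': node 0→5
i=45 'c': node 5→6
i=46 'd': node 6→7
i=47 'e': node 7→8  emit P2@[44:47],P5@[45:47]
i=48 'd': node 8→2 ·f
i=49 'b': node 2→1 ·f  emit P0@[49:49]
i=50 'a': node 1→5 ·f
i=51 'c': node 5→6
i=52 'e': node 6→0 ·f
i=53 'e': node 0→0
i=54 'a': node 0→5
i=55 'd': node 5→2 ·f
i=56 'b': node 2→1 ·f  emit P0@[56:56]
i=57 'b': node 1→1 ·f  emit P0@[57:57]
i=58 'c': node 1→9 ·f
i=59 'd': node 9→15
i=60 'a': node 15→3 ·f

Matches: [[4,1],[8,0],[8,3],[14,2],[14,5],[16,0],[23,0],[23,4],[29,2],[29,5],[32,0],[32,4],[38,0],[38,4],[47,2],[47,5],[49,0],[56,0],[57,0]]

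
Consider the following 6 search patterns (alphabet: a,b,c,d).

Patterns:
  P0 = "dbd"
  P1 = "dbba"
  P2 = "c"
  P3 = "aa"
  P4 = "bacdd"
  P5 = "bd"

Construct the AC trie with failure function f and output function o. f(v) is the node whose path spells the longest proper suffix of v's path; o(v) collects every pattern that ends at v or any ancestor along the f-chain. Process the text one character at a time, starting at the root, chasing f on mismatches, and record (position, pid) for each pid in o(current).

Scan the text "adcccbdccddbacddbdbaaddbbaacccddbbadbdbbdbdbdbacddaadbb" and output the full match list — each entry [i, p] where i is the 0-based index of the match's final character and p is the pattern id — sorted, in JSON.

Build automaton:
Trie (insert patterns):
  n0 'ε': a→7 b→9 c→6 d→1
  n1 'd': b→2
  n2 'db': b→4 d→3
  n3 'dbd': ·  [P0 ends]
  n4 'dbb': a→5
  n5 'dbba': ·  [P1 ends]
  n6 'c': ·  [P2 ends]
  n7 'a': a→8
  n8 'aa': ·  [P3 ends]
  n9 'b': a→10 d→14
  n10 'ba': c→11
  n11 'bac': d→12
  n12 'bacd': d→13
  n13 'bacdd': ·  [P4 ends]
  n14 'bd': ·  [P5 ends]

Failure links (BFS by depth):
  n1('d'): parent n0 fail=0; on 'd' 0 → fail=0;  out ∅∪∅=∅
  n6('c'): parent n0 fail=0; on 'c' 0 → fail=0;  out {2}∪∅={2}
  n7('a'): parent n0 fail=0; on 'a' 0 → fail=0;  out ∅∪∅=∅
  n9('b'): parent n0 fail=0; on 'b' 0 → fail=0;  out ∅∪∅=∅
  n2('db'): parent n1 fail=0; on 'b' 0 → fail=9;  out ∅∪∅=∅
  n8('aa'): parent n7 fail=0; on 'a' 0 → fail=7;  out {3}∪∅={3}
  n10('ba'): parent n9 fail=0; on 'a' 0 → fail=7;  out ∅∪∅=∅
  n14('bd'): parent n9 fail=0; on 'd' 0 → fail=1;  out {5}∪∅={5}
  n3('dbd'): parent n2 fail=9; on 'd' 9 → fail=14;  out {0}∪{5}={0,5}
  n4('dbb'): parent n2 fail=9; on 'b' 9→0 → fail=9;  out ∅∪∅=∅
  n11('bac'): parent n10 fail=7; on 'c' 7→0 → fail=6;  out ∅∪{2}={2}
  n5('dbba'): parent n4 fail=9; on 'a' 9 → fail=10;  out {1}∪∅={1}
  n12('bacd'): parent n11 fail=6; on 'd' 6→0 → fail=1;  out ∅∪∅=∅
  n13('bacdd'): parent n12 fail=1; on 'd' 1→0 → fail=1;  out {4}∪∅={4}

Scan:
pos 0 'a': at 7
pos 1 'd': at 1 (fail-walked)
pos 2 'c': at 6 (fail-walked)  ** P2@[2:2]
pos 3 'c': at 6 (fail-walked)  ** P2@[3:3]
pos 4 'c': at 6 (fail-walked)  ** P2@[4:4]
pos 5 'b': at 9 (fail-walked)
pos 6 'd': at 14  ** P5@[5:6]
pos 7 'c': at 6 (fail-walked)  ** P2@[7:7]
pos 8 'c': at 6 (fail-walked)  ** P2@[8:8]
pos 9 'd': at 1 (fail-walked)
pos 10 'd': at 1 (fail-walked)
pos 11 'b': at 2
pos 12 'a': at 10 (fail-walked)
pos 13 'c': at 11  ** P2@[13:13]
pos 14 'd': at 12
pos 15 'd': at 13  ** P4@[11:15]
pos 16 'b': at 2 (fail-walked)
pos 17 'd': at 3  ** P0@[15:17],P5@[16:17]
pos 18 'b': at 2 (fail-walked)
pos 19 'a': at 10 (fail-walked)
pos 20 'a': at 8 (fail-walked)  ** P3@[19:20]
pos 21 'd': at 1 (fail-walked)
pos 22 'd': at 1 (fail-walked)
pos 23 'b': at 2
pos 24 'b': at 4
pos 25 'a': at 5  ** P1@[22:25]
pos 26 'a': at 8 (fail-walked)  ** P3@[25:26]
pos 27 'c': at 6 (fail-walked)  ** P2@[27:27]
pos 28 'c': at 6 (fail-walked)  ** P2@[28:28]
pos 29 'c': at 6 (fail-walked)  ** P2@[29:29]
pos 30 'd': at 1 (fail-walked)
pos 31 'd': at 1 (fail-walked)
pos 32 'b': at 2
pos 33 'b': at 4
pos 34 'a': at 5  ** P1@[31:34]
pos 35 'd': at 1 (fail-walked)
pos 36 'b': at 2
pos 37 'd': at 3  ** P0@[35:37],P5@[36:37]
pos 38 'b': at 2 (fail-walked)
pos 39 'b': at 4
pos 40 'd': at 14 (fail-walked)  ** P5@[39:40]
pos 41 'b': at 2 (fail-walked)
pos 42 'd': at 3  ** P0@[40:42],P5@[41:42]
pos 43 'b': at 2 (fail-walked)
pos 44 'd': at 3  ** P0@[42:44],P5@[43:44]
pos 45 'b': at 2 (fail-walked)
pos 46 'a': at 10 (fail-walked)
pos 47 'c': at 11  ** P2@[47:47]
pos 48 'd': at 12
pos 49 'd': at 13  ** P4@[45:49]
pos 50 'a': at 7 (fail-walked)
pos 51 'a': at 8  ** P3@[50:51]
pos 52 'd': at 1 (fail-walked)
pos 53 'b': at 2
pos 54 'b': at 4

All matches (sorted): [[2,2],[3,2],[4,2],[6,5],[7,2],[8,2],[13,2],[15,4],[17,0],[17,5],[20,3],[25,1],[26,3],[27,2],[28,2],[29,2],[34,1],[37,0],[37,5],[40,5],[42,0],[42,5],[44,0],[44,5],[47,2],[49,4],[51,3]]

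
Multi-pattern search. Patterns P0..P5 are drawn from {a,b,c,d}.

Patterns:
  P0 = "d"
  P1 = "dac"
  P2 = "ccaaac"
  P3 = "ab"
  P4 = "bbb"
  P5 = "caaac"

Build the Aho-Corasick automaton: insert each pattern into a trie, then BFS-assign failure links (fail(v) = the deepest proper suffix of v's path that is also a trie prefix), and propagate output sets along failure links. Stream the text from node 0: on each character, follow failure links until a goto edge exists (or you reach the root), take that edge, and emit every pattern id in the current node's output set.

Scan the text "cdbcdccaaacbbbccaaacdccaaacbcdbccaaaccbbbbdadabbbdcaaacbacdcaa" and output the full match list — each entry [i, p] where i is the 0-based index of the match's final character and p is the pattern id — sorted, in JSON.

Build automaton:
Trie (insert patterns):
  0='ε' goto a→10 b→12 c→4 d→1
  1='d' goto a→2  ←P0
  2='da' goto c→3
  3='dac' goto ·  ←P1
  4='c' goto a→15 c→5
  5='cc' goto a→6
  6='cca' goto a→7
  7='ccaa' goto a→8
  8='ccaaa' goto c→9
  9='ccaaac' goto ·  ←P2
  10='a' goto b→11
  11='ab' goto ·  ←P3
  12='b' goto b→13
  13='bb' goto b→14
  14='bbb' goto ·  ←P4
  15='ca' goto a→16
  16='caa' goto a→17
  17='caaa' goto c→18
  18='caaac' goto ·  ←P5

BFS fail/out derivation:
  n1('d'): parent n0 fail=0; on 'd' 0 → fail=0;  out {0}∪∅={0}
  n4('c'): parent n0 fail=0; on 'c' 0 → fail=0;  out ∅∪∅=∅
  n10('a'): parent n0 fail=0; on 'a' 0 → fail=0;  out ∅∪∅=∅
  n12('b'): parent n0 fail=0; on 'b' 0 → fail=0;  out ∅∪∅=∅
  n2('da'): parent n1 fail=0; on 'a' 0 → fail=10;  out ∅∪∅=∅
  n5('cc'): parent n4 fail=0; on 'c' 0 → fail=4;  out ∅∪∅=∅
  n11('ab'): parent n10 fail=0; on 'b' 0 → fail=12;  out {3}∪∅={3}
  n13('bb'): parent n12 fail=0; on 'b' 0 → fail=12;  out ∅∪∅=∅
  n15('ca'): parent n4 fail=0; on 'a' 0 → fail=10;  out ∅∪∅=∅
  n3('dac'): parent n2 fail=10; on 'c' 10→0 → fail=4;  out {1}∪∅={1}
  n6('cca'): parent n5 fail=4; on 'a' 4 → fail=15;  out ∅∪∅=∅
  n14('bbb'): parent n13 fail=12; on 'b' 12 → fail=13;  out {4}∪∅={4}
  n16('caa'): parent n15 fail=10; on 'a' 10→0 → fail=10;  out ∅∪∅=∅
  n7('ccaa'): parent n6 fail=15; on 'a' 15 → fail=16;  out ∅∪∅=∅
  n17('caaa'): parent n16 fail=10; on 'a' 10→0 → fail=10;  out ∅∪∅=∅
  n8('ccaaa'): parent n7 fail=16; on 'a' 16 → fail=17;  out ∅∪∅=∅
  n18('caaac'): parent n17 fail=10; on 'c' 10→0 → fail=4;  out {5}∪∅={5}
  n9('ccaaac'): parent n8 fail=17; on 'c' 17 → fail=18;  out {2}∪{5}={2,5}

Scan:
pos 0 'c': at 4
pos 1 'd': at 1 (fail-walked)  → match P0@[1:1]
pos 2 'b': at 12 (fail-walked)
pos 3 'c': at 4 (fail-walked)
pos 4 'd': at 1 (fail-walked)  → match P0@[4:4]
pos 5 'c': at 4 (fail-walked)
pos 6 'c': at 5
pos 7 'a': at 6
pos 8 'a': at 7
pos 9 'a': at 8
pos 10 'c': at 9  → match P2@[5:10],P5@[6:10]
pos 11 'b': at 12 (fail-walked)
pos 12 'b': at 13
pos 13 'b': at 14  → match P4@[11:13]
pos 14 'c': at 4 (fail-walked)
pos 15 'c': at 5
pos 16 'a': at 6
pos 17 'a': at 7
pos 18 'a': at 8
pos 19 'c': at 9  → match P2@[14:19],P5@[15:19]
pos 20 'd': at 1 (fail-walked)  → match P0@[20:20]
pos 21 'c': at 4 (fail-walked)
pos 22 'c': at 5
pos 23 'a': at 6
pos 24 'a': at 7
pos 25 'a': at 8
pos 26 'c': at 9  → match P2@[21:26],P5@[22:26]
pos 27 'b': at 12 (fail-walked)
pos 28 'c': at 4 (fail-walked)
pos 29 'd': at 1 (fail-walked)  → match P0@[29:29]
pos 30 'b': at 12 (fail-walked)
pos 31 'c': at 4 (fail-walked)
pos 32 'c': at 5
pos 33 'a': at 6
pos 34 'a': at 7
pos 35 'a': at 8
pos 36 'c': at 9  → match P2@[31:36],P5@[32:36]
pos 37 'c': at 5 (fail-walked)
pos 38 'b': at 12 (fail-walked)
pos 39 'b': at 13
pos 40 'b': at 14  → match P4@[38:40]
pos 41 'b': at 14 (fail-walked)  → match P4@[39:41]
pos 42 'd': at 1 (fail-walked)  → match P0@[42:42]
pos 43 'a': at 2
pos 44 'd': at 1 (fail-walked)  → match P0@[44:44]
pos 45 'a': at 2
pos 46 'b': at 11 (fail-walked)  → match P3@[45:46]
pos 47 'b': at 13 (fail-walked)
pos 48 'b': at 14  → match P4@[46:48]
pos 49 'd': at 1 (fail-walked)  → match P0@[49:49]
pos 50 'c': at 4 (fail-walked)
pos 51 'a': at 15
pos 52 'a': at 16
pos 53 'a': at 17
pos 54 'c': at 18  → match P5@[50:54]
pos 55 'b': at 12 (fail-walked)
pos 56 'a': at 10 (fail-walked)
pos 57 'c': at 4 (fail-walked)
pos 58 'd': at 1 (fail-walked)  → match P0@[58:58]
pos 59 'c': at 4 (fail-walked)
pos 60 'a': at 15
pos 61 'a': at 16

All matches (sorted): [[1,0],[4,0],[10,2],[10,5],[13,4],[19,2],[19,5],[20,0],[26,2],[26,5],[29,0],[36,2],[36,5],[40,4],[41,4],[42,0],[44,0],[46,3],[48,4],[49,0],[54,5],[58,0]]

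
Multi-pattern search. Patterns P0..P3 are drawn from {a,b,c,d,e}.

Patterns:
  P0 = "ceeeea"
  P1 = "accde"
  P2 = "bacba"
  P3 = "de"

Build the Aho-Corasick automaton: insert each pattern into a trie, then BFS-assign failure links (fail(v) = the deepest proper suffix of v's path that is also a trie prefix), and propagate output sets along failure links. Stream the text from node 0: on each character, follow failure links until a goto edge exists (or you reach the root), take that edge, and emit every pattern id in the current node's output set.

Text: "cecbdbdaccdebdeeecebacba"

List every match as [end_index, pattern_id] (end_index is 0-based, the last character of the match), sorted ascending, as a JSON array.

Build:
Trie nodes:
  0='ε' goto a→7 b→12 c→1 d→17
  1='c' goto e→2
  2='ce' goto e→3
  3='cee' goto e→4
  4='ceee' goto e→5
  5='ceeee' goto a→6
  6='ceeeea' goto ·  ←P0
  7='a' goto c→8
  8='ac' goto c→9
  9='acc' goto d→10
  10='accd' goto e→11
  11='accde' goto ·  ←P1
  12='b' goto a→13
  13='ba' goto c→14
  14='bac' goto b→15
  15='bacb' goto a→16
  16='bacba' goto ·  ←P2
  17='d' goto e→18
  18='de' goto ·  ←P3

BFS fail/out derivation:
  fail(1) 'c': from fail(0)=0 chase 'c': 0 ⇒ 0;  out=∅∪out(0)=∅
  fail(7) 'a': from fail(0)=0 chase 'a': 0 ⇒ 0;  out=∅∪out(0)=∅
  fail(12) 'b': from fail(0)=0 chase 'b': 0 ⇒ 0;  out=∅∪out(0)=∅
  fail(17) 'd': from fail(0)=0 chase 'd': 0 ⇒ 0;  out=∅∪out(0)=∅
  fail(2) 'ce': from fail(1)=0 chase 'e': 0 ⇒ 0;  out=∅∪out(0)=∅
  fail(8) 'ac': from fail(7)=0 chase 'c': 0 ⇒ 1;  out=∅∪out(1)=∅
  fail(13) 'ba': from fail(12)=0 chase 'a': 0 ⇒ 7;  out=∅∪out(7)=∅
  fail(18) 'de': from fail(17)=0 chase 'e': 0 ⇒ 0;  out={3}∪out(0)={3}
  fail(3) 'cee': from fail(2)=0 chase 'e': 0 ⇒ 0;  out=∅∪out(0)=∅
  fail(9) 'acc': from fail(8)=1 chase 'c': 1→0 ⇒ 1;  out=∅∪out(1)=∅
  fail(14) 'bac': from fail(13)=7 chase 'c': 7 ⇒ 8;  out=∅∪out(8)=∅
  fail(4) 'ceee': from fail(3)=0 chase 'e': 0 ⇒ 0;  out=∅∪out(0)=∅
  fail(10) 'accd': from fail(9)=1 chase 'd': 1→0 ⇒ 17;  out=∅∪out(17)=∅
  fail(15) 'bacb': from fail(14)=8 chase 'b': 8→1→0 ⇒ 12;  out=∅∪out(12)=∅
  fail(5) 'ceeee': from fail(4)=0 chase 'e': 0 ⇒ 0;  out=∅∪out(0)=∅
  fail(11) 'accde': from fail(10)=17 chase 'e': 17 ⇒ 18;  out={1}∪out(18)={1,3}
  fail(16) 'bacba': from fail(15)=12 chase 'a': 12 ⇒ 13;  out={2}∪out(13)={2}
  fail(6) 'ceeeea': from fail(5)=0 chase 'a': 0 ⇒ 7;  out={0}∪out(7)={0}

Text stream:
[0] read 'c'  n0⇒n1
[1] read 'e'  n1⇒n2
[2] read 'c'  n2⇒n1 ·f
[3] read 'b'  n1⇒n12 ·f
[4] read 'd'  n12⇒n17 ·f
[5] read 'b'  n17⇒n12 ·f
[6] read 'd'  n12⇒n17 ·f
[7] read 'a'  n17⇒n7 ·f
[8] read 'c'  n7⇒n8
[9] read 'c'  n8⇒n9
[10] read 'd'  n9⇒n10
[11] read 'e'  n10⇒n11  ** P1@[7:11],P3@[10:11]
[12] read 'b'  n11⇒n12 ·f
[13] read 'd'  n12⇒n17 ·f
[14] read 'e'  n17⇒n18  ** P3@[13:14]
[15] read 'e'  n18⇒n0 ·f
[16] read 'e'  n0⇒n0
[17] read 'c'  n0⇒n1
[18] read 'e'  n1⇒n2
[19] read 'b'  n2⇒n12 ·f
[20] read 'a'  n12⇒n13
[21] read 'c'  n13⇒n14
[22] read 'b'  n14⇒n15
[23] read 'a'  n15⇒n16  ** P2@[19:23]

Matches: [[11,1],[11,3],[14,3],[23,2]]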